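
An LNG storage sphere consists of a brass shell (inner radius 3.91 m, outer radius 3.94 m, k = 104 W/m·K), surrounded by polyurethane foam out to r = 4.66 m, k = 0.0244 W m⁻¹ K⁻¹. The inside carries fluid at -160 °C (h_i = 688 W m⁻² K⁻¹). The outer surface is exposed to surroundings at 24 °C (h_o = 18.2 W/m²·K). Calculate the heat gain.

Resistance network (inner→outer):
  R_conv,in = 1/(4πr²h) = 1/(4π·3.91²·688) = 7.566×10^-6 K/W
  R_brass = (1/3.91 − 1/3.94)/(4πk) = 0.001947/(4π·104) = 1.490×10^-6 K/W
  R_polyurethane foam = (1/3.94 − 1/4.66)/(4πk) = 0.03921/(4π·0.0244) = 0.1279 K/W
  R_conv,out = 1/(4πr²h) = 1/(4π·4.66²·18.2) = 2.013×10^-4 K/W
ΣR = 7.566×10^-6 + 1.490×10^-6 + 0.1279 + 2.013×10^-4 = 0.1281 K/W
Q = ΔT/ΣR = (-160 °C − 24 °C)/0.1281 = -1440 W
(Negative Q ⇒ heat flows inward; heat gain = 1440 W.)

Q = 1440 W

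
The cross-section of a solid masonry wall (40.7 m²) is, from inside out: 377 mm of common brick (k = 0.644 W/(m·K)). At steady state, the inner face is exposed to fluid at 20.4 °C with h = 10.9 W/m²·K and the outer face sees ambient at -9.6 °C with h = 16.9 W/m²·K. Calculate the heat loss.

Series thermal resistances, inner to outer:
  R_conv,in = 1/(hA) = 1/(10.9·40.7) = 0.002254 K/W
  R_common brick = L/(kA) = 0.377/(0.644·40.7) = 0.01438 K/W
  R_conv,out = 1/(hA) = 1/(16.9·40.7) = 0.001454 K/W
ΣR = 0.002254 + 0.01438 + 0.001454 = 0.01809 K/W
Q = ΔT/ΣR = (20.4 °C − -9.6 °C)/0.01809 = 1660 W

Q = 1660 W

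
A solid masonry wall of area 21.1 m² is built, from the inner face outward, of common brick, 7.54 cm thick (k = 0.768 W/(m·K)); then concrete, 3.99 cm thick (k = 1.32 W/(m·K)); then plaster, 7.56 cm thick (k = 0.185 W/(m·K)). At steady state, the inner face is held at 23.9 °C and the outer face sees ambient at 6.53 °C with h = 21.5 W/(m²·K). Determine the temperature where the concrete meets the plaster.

Treat each layer as a resistance in series:
  R_common brick = L/(kA) = 0.0754/(0.768·21.1) = 0.004653 K/W
  R_concrete = L/(kA) = 0.0399/(1.32·21.1) = 0.001433 K/W
  R_plaster = L/(kA) = 0.0756/(0.185·21.1) = 0.01937 K/W
  R_conv,out = 1/(hA) = 1/(21.5·21.1) = 0.002204 K/W
ΣR = 0.004653 + 0.001433 + 0.01937 + 0.002204 = 0.02766 K/W
Q = ΔT/ΣR = (23.9 °C − 6.53 °C)/0.02766 = 628.0 W
From the inner boundary to the concrete/plaster interface, ΣR_partial = 0.006086 K/W.
T_interface = T_in − Q·ΣR_partial = 23.9 °C − (628.0)(0.006086) = 20.1 °C

T = 20.1 °C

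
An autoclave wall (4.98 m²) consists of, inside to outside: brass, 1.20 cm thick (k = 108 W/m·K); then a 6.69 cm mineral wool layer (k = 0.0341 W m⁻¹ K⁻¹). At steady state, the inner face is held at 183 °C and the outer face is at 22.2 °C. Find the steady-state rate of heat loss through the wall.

Resistance network (inner→outer):
  R_brass = L/(kA) = 0.0120/(108·4.98) = 2.231×10^-5 K/W
  R_mineral wool = L/(kA) = 0.0669/(0.0341·4.98) = 0.3940 K/W
ΣR = 2.231×10^-5 + 0.3940 = 0.3940 K/W
Q = ΔT/ΣR = (183 °C − 22.2 °C)/0.3940 = 408 W

Q = 408 W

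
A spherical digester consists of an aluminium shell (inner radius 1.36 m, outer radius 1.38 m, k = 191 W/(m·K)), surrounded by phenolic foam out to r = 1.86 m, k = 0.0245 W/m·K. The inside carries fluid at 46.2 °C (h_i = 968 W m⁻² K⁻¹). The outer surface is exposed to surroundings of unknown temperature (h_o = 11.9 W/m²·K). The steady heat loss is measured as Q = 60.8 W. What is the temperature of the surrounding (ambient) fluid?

Series resistances:
  R_conv,in = 1/(4πr²h) = 1/(4π·1.36²·968) = 4.445×10^-5 K/W
  R_aluminium = (1/1.36 − 1/1.38)/(4πk) = 0.01066/(4π·191) = 4.440×10^-6 K/W
  R_phenolic foam = (1/1.38 − 1/1.86)/(4πk) = 0.1870/(4π·0.0245) = 0.6074 K/W
  R_conv,out = 1/(4πr²h) = 1/(4π·1.86²·11.9) = 0.001933 K/W
ΣR = 0.6094 K/W
ΔT = Q·ΣR = 60.8 × 0.6094 = 37.05 K
Heat flows outward, so T_out = T_in − ΔT = 46.2 − 37.05 = 9.15 °C

T_out = 9.15 °C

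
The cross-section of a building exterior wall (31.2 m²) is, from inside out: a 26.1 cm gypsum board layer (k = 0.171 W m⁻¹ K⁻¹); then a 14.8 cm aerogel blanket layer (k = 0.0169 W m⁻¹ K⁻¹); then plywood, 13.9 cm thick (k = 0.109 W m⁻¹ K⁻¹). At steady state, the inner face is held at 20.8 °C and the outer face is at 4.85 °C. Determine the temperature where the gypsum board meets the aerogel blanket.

T = 18.7 °C

Series thermal resistances, inner to outer:
  R_gypsum board = L/(kA) = 0.261/(0.171·31.2) = 0.04892 K/W
  R_aerogel blanket = L/(kA) = 0.148/(0.0169·31.2) = 0.2807 K/W
  R_plywood = L/(kA) = 0.139/(0.109·31.2) = 0.04087 K/W
ΣR = 0.04892 + 0.2807 + 0.04087 = 0.3705 K/W
Q = ΔT/ΣR = (20.8 °C − 4.85 °C)/0.3705 = 43.05 W
From the inner boundary to the gypsum board/aerogel blanket interface, ΣR_partial = 0.04892 K/W.
T_interface = T_in − Q·ΣR_partial = 20.8 °C − (43.05)(0.04892) = 18.7 °C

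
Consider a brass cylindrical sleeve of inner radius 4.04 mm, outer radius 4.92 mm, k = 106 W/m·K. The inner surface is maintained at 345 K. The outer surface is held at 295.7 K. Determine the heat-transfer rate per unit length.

Q' = 167 kW/m

Q' = 2πk·ΔT/ln(r₂/r₁) = 2π × 106 × 49.3 / ln(0.00492/0.00404) = 1.67×10^5 W/m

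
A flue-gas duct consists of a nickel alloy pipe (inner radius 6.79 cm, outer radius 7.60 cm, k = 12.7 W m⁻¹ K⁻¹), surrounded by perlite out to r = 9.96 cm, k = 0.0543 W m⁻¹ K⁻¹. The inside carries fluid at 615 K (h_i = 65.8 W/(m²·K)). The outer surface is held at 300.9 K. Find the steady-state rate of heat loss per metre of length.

Treat each layer as a resistance in series:
  R'_conv,in = 1/(2πr h) = 1/(2π·0.0679·65.8) = 0.03562 m·K/W
  R'_nickel alloy = ln(0.0760/0.0679)/(2πk) = 0.1127/(2π·12.7) = 0.001412 m·K/W
  R'_perlite = ln(0.0996/0.0760)/(2πk) = 0.2704/(2π·0.0543) = 0.7926 m·K/W
ΣR = 0.03562 + 0.001412 + 0.7926 = 0.8296 m·K/W
Q' = ΔT/ΣR = (615 K − 300.9 K)/0.8296 = 379 W/m

Q' = 379 W/m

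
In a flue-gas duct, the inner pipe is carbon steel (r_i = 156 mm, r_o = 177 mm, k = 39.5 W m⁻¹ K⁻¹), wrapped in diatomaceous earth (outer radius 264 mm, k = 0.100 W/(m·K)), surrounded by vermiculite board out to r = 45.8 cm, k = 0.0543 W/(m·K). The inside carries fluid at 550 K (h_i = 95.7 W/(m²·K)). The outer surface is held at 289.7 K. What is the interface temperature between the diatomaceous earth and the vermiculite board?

T = 475 K

Series thermal resistances, inner to outer:
  R'_conv,in = 1/(2πr h) = 1/(2π·0.156·95.7) = 0.01066 m·K/W
  R'_carbon steel = ln(0.177/0.156)/(2πk) = 0.1263/(2π·39.5) = 5.089×10^-4 m·K/W
  R'_diatomaceous earth = ln(0.264/0.177)/(2πk) = 0.3998/(2π·0.100) = 0.6363 m·K/W
  R'_vermiculite board = ln(0.458/0.264)/(2πk) = 0.5509/(2π·0.0543) = 1.615 m·K/W
ΣR = 0.01066 + 5.089×10^-4 + 0.6363 + 1.615 = 2.262 m·K/W
Q' = ΔT/ΣR = (550 K − 289.7 K)/2.262 = 115.1 W/m
From the inner boundary to the diatomaceous earth/vermiculite board interface, ΣR_partial = 0.6475 m·K/W.
T_interface = T_in − Q'·ΣR_partial = 550 K − (115.1)(0.6475) = 475 K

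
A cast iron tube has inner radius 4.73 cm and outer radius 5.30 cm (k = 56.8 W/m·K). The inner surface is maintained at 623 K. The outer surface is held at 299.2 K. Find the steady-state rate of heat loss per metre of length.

Q' = 2πk·ΔT/ln(r₂/r₁) = 2π × 56.8 × 323.8 / ln(0.0530/0.0473) = 1.02×10^6 W/m

Q' = 1.02×10^6 W/m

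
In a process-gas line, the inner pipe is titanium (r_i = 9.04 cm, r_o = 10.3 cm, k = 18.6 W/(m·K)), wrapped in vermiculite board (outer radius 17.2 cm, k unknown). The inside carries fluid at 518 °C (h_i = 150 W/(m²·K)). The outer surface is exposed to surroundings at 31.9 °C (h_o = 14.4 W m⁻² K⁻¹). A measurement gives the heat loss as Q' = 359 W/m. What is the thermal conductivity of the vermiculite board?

k = 0.0639 W/m·K

ΣR = ΔT/Q' = |518 − 31.9|/359 = 1.354 m·K/W
Known resistances:
  R'_conv,in = 1/(2πr h) = 1/(2π·0.0904·150) = 0.01174 m·K/W
  R'_titanium = ln(0.103/0.0904)/(2πk) = 0.1305/(2π·18.6) = 0.001117 m·K/W
  R'_conv,out = 1/(2πr h) = 1/(2π·0.172·14.4) = 0.06426 m·K/W
R_vermiculite board = ΣR − ΣR_known = 1.354 − 0.07712 = 1.277 m·K/W
ln(r₂/r₁)/(2πk) = 1.277 ⇒ k = 0.5128/(2π·1.277) = 0.0639 W/m·K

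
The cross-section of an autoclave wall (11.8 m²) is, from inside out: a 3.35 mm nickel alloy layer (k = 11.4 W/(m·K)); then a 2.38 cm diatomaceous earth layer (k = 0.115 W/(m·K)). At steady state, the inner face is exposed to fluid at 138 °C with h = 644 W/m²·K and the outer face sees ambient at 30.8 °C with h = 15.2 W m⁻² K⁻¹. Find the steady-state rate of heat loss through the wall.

Q = 4.61 kW

Series thermal resistances, inner to outer:
  R_conv,in = 1/(hA) = 1/(644·11.8) = 1.316×10^-4 K/W
  R_nickel alloy = L/(kA) = 0.00335/(11.4·11.8) = 2.490×10^-5 K/W
  R_diatomaceous earth = L/(kA) = 0.0238/(0.115·11.8) = 0.01754 K/W
  R_conv,out = 1/(hA) = 1/(15.2·11.8) = 0.005575 K/W
ΣR = 1.316×10^-4 + 2.490×10^-5 + 0.01754 + 0.005575 = 0.02327 K/W
Q = ΔT/ΣR = (138 °C − 30.8 °C)/0.02327 = 4610 W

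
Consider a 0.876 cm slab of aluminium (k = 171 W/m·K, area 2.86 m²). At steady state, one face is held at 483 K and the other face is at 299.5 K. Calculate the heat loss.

Q = 1.02×10^7 W

Q = kA·ΔT/L = 171 × 2.86 × |483 K − 299.5 K| / 0.00876 = 1.02×10^7 W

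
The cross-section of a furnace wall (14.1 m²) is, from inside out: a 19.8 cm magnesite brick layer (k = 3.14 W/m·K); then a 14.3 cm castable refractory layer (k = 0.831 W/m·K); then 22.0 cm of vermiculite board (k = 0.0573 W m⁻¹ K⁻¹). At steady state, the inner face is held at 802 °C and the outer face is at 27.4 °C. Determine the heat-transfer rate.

Q = 2.68 kW

Series thermal resistances, inner to outer:
  R_magnesite brick = L/(kA) = 0.198/(3.14·14.1) = 0.004472 K/W
  R_castable refractory = L/(kA) = 0.143/(0.831·14.1) = 0.01220 K/W
  R_vermiculite board = L/(kA) = 0.220/(0.0573·14.1) = 0.2723 K/W
ΣR = 0.004472 + 0.01220 + 0.2723 = 0.2890 K/W
Q = ΔT/ΣR = (802 °C − 27.4 °C)/0.2890 = 2680 W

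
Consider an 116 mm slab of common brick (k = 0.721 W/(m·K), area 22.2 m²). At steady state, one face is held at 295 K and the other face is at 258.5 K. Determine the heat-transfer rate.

Q = kA·ΔT/L = 0.721 × 22.2 × |295 K − 258.5 K| / 0.116 = 5040 W

Q = 5.04 kW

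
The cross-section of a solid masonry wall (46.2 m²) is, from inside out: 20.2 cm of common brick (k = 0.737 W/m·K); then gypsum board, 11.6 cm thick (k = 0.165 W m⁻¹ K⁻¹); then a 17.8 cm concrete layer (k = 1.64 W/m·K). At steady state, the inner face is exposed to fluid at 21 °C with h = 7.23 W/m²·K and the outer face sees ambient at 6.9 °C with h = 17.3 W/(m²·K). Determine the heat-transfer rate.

Q = 508 W

Treat each layer as a resistance in series:
  R_conv,in = 1/(hA) = 1/(7.23·46.2) = 0.002994 K/W
  R_common brick = L/(kA) = 0.202/(0.737·46.2) = 0.005933 K/W
  R_gypsum board = L/(kA) = 0.116/(0.165·46.2) = 0.01522 K/W
  R_concrete = L/(kA) = 0.178/(1.64·46.2) = 0.002349 K/W
  R_conv,out = 1/(hA) = 1/(17.3·46.2) = 0.001251 K/W
ΣR = 0.002994 + 0.005933 + 0.01522 + 0.002349 + 0.001251 = 0.02775 K/W
Q = ΔT/ΣR = (21 °C − 6.9 °C)/0.02775 = 508 W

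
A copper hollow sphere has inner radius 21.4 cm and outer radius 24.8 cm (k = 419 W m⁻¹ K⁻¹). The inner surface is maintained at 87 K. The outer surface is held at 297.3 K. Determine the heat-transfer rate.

Q = 1730 kW

Q = 4πk·ΔT/(1/r₁ − 1/r₂) = 4π × 419 × 210.3 / (1/0.214 − 1/0.248) = 1.73×10^6 W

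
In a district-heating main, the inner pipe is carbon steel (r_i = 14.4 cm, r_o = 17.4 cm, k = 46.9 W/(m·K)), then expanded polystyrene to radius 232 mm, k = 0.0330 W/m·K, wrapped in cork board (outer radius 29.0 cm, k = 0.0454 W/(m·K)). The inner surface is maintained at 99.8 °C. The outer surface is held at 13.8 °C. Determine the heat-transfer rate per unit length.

Q' = 39.6 W/m

Treat each layer as a resistance in series:
  R'_carbon steel = ln(0.174/0.144)/(2πk) = 0.1892/(2π·46.9) = 6.422×10^-4 m·K/W
  R'_expanded polystyrene = ln(0.232/0.174)/(2πk) = 0.2877/(2π·0.0330) = 1.387 m·K/W
  R'_cork board = ln(0.290/0.232)/(2πk) = 0.2231/(2π·0.0454) = 0.7823 m·K/W
ΣR = 6.422×10^-4 + 1.387 + 0.7823 = 2.170 m·K/W
Q' = ΔT/ΣR = (99.8 °C − 13.8 °C)/2.170 = 39.6 W/m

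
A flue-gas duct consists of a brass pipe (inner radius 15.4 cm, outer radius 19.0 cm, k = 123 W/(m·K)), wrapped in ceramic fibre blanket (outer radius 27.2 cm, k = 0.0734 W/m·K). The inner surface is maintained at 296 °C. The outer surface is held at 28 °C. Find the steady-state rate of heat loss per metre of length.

Series thermal resistances, inner to outer:
  R'_brass = ln(0.190/0.154)/(2πk) = 0.2101/(2π·123) = 2.718×10^-4 m·K/W
  R'_ceramic fibre blanket = ln(0.272/0.190)/(2πk) = 0.3588/(2π·0.0734) = 0.7779 m·K/W
ΣR = 2.718×10^-4 + 0.7779 = 0.7782 m·K/W
Q' = ΔT/ΣR = (296 °C − 28 °C)/0.7782 = 344 W/m

Q' = 344 W/m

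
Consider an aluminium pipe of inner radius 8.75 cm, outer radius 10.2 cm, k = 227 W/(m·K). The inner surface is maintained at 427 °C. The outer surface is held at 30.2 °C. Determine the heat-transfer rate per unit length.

Q' = 3690 kW/m

Q' = 2πk·ΔT/ln(r₂/r₁) = 2π × 227 × 396.8 / ln(0.102/0.0875) = 3.69×10^6 W/m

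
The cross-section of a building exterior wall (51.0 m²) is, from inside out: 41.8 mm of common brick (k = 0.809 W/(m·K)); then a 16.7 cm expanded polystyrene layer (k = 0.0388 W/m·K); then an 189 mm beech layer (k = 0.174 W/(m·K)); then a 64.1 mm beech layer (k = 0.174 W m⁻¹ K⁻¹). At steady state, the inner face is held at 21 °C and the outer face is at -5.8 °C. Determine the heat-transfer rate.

Q = 235 W

Resistance network (inner→outer):
  R_common brick = L/(kA) = 0.0418/(0.809·51.0) = 0.001013 K/W
  R_expanded polystyrene = L/(kA) = 0.167/(0.0388·51.0) = 0.08439 K/W
  R_beech = L/(kA) = 0.189/(0.174·51.0) = 0.02130 K/W
  R_beech = L/(kA) = 0.0641/(0.174·51.0) = 0.007223 K/W
ΣR = 0.001013 + 0.08439 + 0.02130 + 0.007223 = 0.1139 K/W
Q = ΔT/ΣR = (21 °C − -5.8 °C)/0.1139 = 235 W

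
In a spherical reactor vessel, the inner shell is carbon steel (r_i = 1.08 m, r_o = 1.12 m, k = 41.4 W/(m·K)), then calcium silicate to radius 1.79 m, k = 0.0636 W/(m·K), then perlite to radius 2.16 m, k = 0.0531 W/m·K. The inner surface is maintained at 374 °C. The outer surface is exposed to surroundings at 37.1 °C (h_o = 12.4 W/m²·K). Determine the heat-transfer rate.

Q = 598 W

Series thermal resistances, inner to outer:
  R_carbon steel = (1/1.08 − 1/1.12)/(4πk) = 0.03307/(4π·41.4) = 6.356×10^-5 K/W
  R_calcium silicate = (1/1.12 − 1/1.79)/(4πk) = 0.3342/(4π·0.0636) = 0.4182 K/W
  R_perlite = (1/1.79 − 1/2.16)/(4πk) = 0.09570/(4π·0.0531) = 0.1434 K/W
  R_conv,out = 1/(4πr²h) = 1/(4π·2.16²·12.4) = 0.001376 K/W
ΣR = 6.356×10^-5 + 0.4182 + 0.1434 + 0.001376 = 0.5630 K/W
Q = ΔT/ΣR = (374 °C − 37.1 °C)/0.5630 = 598 W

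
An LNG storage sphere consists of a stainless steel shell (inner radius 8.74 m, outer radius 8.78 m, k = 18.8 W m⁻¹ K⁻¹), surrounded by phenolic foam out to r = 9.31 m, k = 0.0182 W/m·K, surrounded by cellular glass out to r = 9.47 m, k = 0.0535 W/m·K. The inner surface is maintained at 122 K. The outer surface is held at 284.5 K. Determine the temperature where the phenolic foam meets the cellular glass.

Series thermal resistances, inner to outer:
  R_stainless steel = (1/8.74 − 1/8.78)/(4πk) = 5.213×10^-4/(4π·18.8) = 2.206×10^-6 K/W
  R_phenolic foam = (1/8.78 − 1/9.31)/(4πk) = 0.006484/(4π·0.0182) = 0.02835 K/W
  R_cellular glass = (1/9.31 − 1/9.47)/(4πk) = 0.001815/(4π·0.0535) = 0.002699 K/W
ΣR = 2.206×10^-6 + 0.02835 + 0.002699 = 0.03105 K/W
Q = ΔT/ΣR = (122 K − 284.5 K)/0.03105 = -5233 W
From the inner boundary to the phenolic foam/cellular glass interface, ΣR_partial = 0.02835 K/W.
T_interface = T_in − Q·ΣR_partial = 122 K − (-5233)(0.02835) = 270.4 K

T = 270.4 K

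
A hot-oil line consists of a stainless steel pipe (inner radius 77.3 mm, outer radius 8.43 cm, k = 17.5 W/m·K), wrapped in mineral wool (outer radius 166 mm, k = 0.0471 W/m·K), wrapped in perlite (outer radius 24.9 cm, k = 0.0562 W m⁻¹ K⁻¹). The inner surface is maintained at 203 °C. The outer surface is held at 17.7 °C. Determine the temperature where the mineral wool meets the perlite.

Series thermal resistances, inner to outer:
  R'_stainless steel = ln(0.0843/0.0773)/(2πk) = 0.08669/(2π·17.5) = 7.884×10^-4 m·K/W
  R'_mineral wool = ln(0.166/0.0843)/(2πk) = 0.6776/(2π·0.0471) = 2.290 m·K/W
  R'_perlite = ln(0.249/0.166)/(2πk) = 0.4055/(2π·0.0562) = 1.148 m·K/W
ΣR = 7.884×10^-4 + 2.290 + 1.148 = 3.439 m·K/W
Q' = ΔT/ΣR = (203 °C − 17.7 °C)/3.439 = 53.88 W/m
From the inner boundary to the mineral wool/perlite interface, ΣR_partial = 2.291 m·K/W.
T_interface = T_in − Q'·ΣR_partial = 203 °C − (53.88)(2.291) = 79.6 °C

T = 79.6 °C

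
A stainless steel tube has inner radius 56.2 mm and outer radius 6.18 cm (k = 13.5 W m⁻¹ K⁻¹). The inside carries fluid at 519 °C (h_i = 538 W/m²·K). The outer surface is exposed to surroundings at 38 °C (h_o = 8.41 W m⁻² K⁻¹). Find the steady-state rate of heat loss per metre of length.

Series thermal resistances, inner to outer:
  R'_conv,in = 1/(2πr h) = 1/(2π·0.0562·538) = 0.005264 m·K/W
  R'_stainless steel = ln(0.0618/0.0562)/(2πk) = 0.09499/(2π·13.5) = 0.001120 m·K/W
  R'_conv,out = 1/(2πr h) = 1/(2π·0.0618·8.41) = 0.3062 m·K/W
ΣR = 0.005264 + 0.001120 + 0.3062 = 0.3126 m·K/W
Q' = ΔT/ΣR = (519 °C − 38 °C)/0.3126 = 1540 W/m

Q' = 1540 W/m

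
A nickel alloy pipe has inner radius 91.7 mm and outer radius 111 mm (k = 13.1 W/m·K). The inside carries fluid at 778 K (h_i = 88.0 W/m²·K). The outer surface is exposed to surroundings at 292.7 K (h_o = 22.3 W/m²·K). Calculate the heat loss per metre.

Q' = 5620 W/m

Treat each layer as a resistance in series:
  R'_conv,in = 1/(2πr h) = 1/(2π·0.0917·88.0) = 0.01972 m·K/W
  R'_nickel alloy = ln(0.111/0.0917)/(2πk) = 0.1910/(2π·13.1) = 0.002321 m·K/W
  R'_conv,out = 1/(2πr h) = 1/(2π·0.111·22.3) = 0.06430 m·K/W
ΣR = 0.01972 + 0.002321 + 0.06430 = 0.08634 m·K/W
Q' = ΔT/ΣR = (778 K − 292.7 K)/0.08634 = 5620 W/m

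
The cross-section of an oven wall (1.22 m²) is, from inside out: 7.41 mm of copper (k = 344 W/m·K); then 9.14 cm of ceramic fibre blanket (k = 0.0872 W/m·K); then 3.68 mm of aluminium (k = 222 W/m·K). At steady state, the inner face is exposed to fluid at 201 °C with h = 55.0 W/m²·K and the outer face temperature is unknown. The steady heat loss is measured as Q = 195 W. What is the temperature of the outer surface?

Series resistances:
  R_conv,in = 1/(hA) = 1/(55.0·1.22) = 0.01490 K/W
  R_copper = L/(kA) = 0.00741/(344·1.22) = 1.766×10^-5 K/W
  R_ceramic fibre blanket = L/(kA) = 0.0914/(0.0872·1.22) = 0.8592 K/W
  R_aluminium = L/(kA) = 0.00368/(222·1.22) = 1.359×10^-5 K/W
ΣR = 0.8741 K/W
ΔT = Q·ΣR = 195 × 0.8741 = 170.4 K
Heat flows outward, so T_out = T_in − ΔT = 201 − 170.4 = 30.6 °C

T_out = 30.6 °C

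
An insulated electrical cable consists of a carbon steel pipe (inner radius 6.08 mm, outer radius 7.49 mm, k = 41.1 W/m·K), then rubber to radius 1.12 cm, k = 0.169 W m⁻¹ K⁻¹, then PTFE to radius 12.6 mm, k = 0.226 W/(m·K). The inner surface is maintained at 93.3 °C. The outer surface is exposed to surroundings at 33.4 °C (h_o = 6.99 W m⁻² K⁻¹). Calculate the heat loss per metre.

Resistance network (inner→outer):
  R'_carbon steel = ln(0.00749/0.00608)/(2πk) = 0.2086/(2π·41.1) = 8.076×10^-4 m·K/W
  R'_rubber = ln(0.0112/0.00749)/(2πk) = 0.4023/(2π·0.169) = 0.3789 m·K/W
  R'_PTFE = ln(0.0126/0.0112)/(2πk) = 0.1178/(2π·0.226) = 0.08295 m·K/W
  R'_conv,out = 1/(2πr h) = 1/(2π·0.0126·6.99) = 1.807 m·K/W
ΣR = 8.076×10^-4 + 0.3789 + 0.08295 + 1.807 = 2.270 m·K/W
Q' = ΔT/ΣR = (93.3 °C − 33.4 °C)/2.270 = 26.4 W/m

Q' = 26.4 W/m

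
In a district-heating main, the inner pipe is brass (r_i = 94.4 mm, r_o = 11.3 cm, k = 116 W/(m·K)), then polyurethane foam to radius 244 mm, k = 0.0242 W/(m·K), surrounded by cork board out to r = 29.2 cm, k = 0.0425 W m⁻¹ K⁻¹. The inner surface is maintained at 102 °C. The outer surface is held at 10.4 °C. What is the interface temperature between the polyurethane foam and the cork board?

T = 21.1 °C

Treat each layer as a resistance in series:
  R'_brass = ln(0.113/0.0944)/(2πk) = 0.1798/(2π·116) = 2.468×10^-4 m·K/W
  R'_polyurethane foam = ln(0.244/0.113)/(2πk) = 0.7698/(2π·0.0242) = 5.063 m·K/W
  R'_cork board = ln(0.292/0.244)/(2πk) = 0.1796/(2π·0.0425) = 0.6725 m·K/W
ΣR = 2.468×10^-4 + 5.063 + 0.6725 = 5.736 m·K/W
Q' = ΔT/ΣR = (102 °C − 10.4 °C)/5.736 = 15.97 W/m
From the inner boundary to the polyurethane foam/cork board interface, ΣR_partial = 5.063 m·K/W.
T_interface = T_in − Q'·ΣR_partial = 102 °C − (15.97)(5.063) = 21.1 °C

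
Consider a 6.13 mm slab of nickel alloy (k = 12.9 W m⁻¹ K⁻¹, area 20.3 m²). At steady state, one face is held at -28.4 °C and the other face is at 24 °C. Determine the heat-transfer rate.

Q = kA·ΔT/L = 12.9 × 20.3 × |-28.4 °C − 24 °C| / 0.00613 = 2.24×10^6 W

Q = 2240 kW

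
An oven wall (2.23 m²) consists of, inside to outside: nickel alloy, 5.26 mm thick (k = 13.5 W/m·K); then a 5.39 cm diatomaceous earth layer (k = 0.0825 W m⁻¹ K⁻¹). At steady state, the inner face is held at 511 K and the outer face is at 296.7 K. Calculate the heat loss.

Series thermal resistances, inner to outer:
  R_nickel alloy = L/(kA) = 0.00526/(13.5·2.23) = 1.747×10^-4 K/W
  R_diatomaceous earth = L/(kA) = 0.0539/(0.0825·2.23) = 0.2930 K/W
ΣR = 1.747×10^-4 + 0.2930 = 0.2932 K/W
Q = ΔT/ΣR = (511 K − 296.7 K)/0.2932 = 731 W

Q = 731 W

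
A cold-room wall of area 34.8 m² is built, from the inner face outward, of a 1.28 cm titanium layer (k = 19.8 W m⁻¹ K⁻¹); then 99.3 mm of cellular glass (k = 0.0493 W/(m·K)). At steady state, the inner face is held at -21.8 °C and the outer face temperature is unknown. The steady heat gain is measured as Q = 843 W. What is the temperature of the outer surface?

Sum the resistances:
  R_titanium = L/(kA) = 0.0128/(19.8·34.8) = 1.858×10^-5 K/W
  R_cellular glass = L/(kA) = 0.0993/(0.0493·34.8) = 0.05788 K/W
ΣR = 0.05790 K/W
ΔT = Q·ΣR = 843 × 0.05790 = 48.81 K
Heat flows inward, so T_out = T_in + ΔT = -21.8 + 48.81 = 27.0 °C

T_out = 27.0 °C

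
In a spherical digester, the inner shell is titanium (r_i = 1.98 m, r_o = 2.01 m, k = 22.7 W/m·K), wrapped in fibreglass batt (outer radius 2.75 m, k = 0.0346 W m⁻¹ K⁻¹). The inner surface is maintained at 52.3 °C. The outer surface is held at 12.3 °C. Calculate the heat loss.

Q = 130 W

Treat each layer as a resistance in series:
  R_titanium = (1/1.98 − 1/2.01)/(4πk) = 0.007538/(4π·22.7) = 2.643×10^-5 K/W
  R_fibreglass batt = (1/2.01 − 1/2.75)/(4πk) = 0.1339/(4π·0.0346) = 0.3079 K/W
ΣR = 2.643×10^-5 + 0.3079 = 0.3079 K/W
Q = ΔT/ΣR = (52.3 °C − 12.3 °C)/0.3079 = 130 W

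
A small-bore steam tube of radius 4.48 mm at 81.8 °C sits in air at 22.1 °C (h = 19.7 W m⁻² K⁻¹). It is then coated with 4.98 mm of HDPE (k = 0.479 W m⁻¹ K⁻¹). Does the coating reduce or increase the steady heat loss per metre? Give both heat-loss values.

Critical radius for a cylinder: r_cr = k/h = 0.0243 m = 2.43 cm.
Outer radius after coating: r₂ = 0.00448 + 0.00498 = 0.00946 m.
Since r₁ < r_cr and r₂ ≤ r_cr, the coating moves toward the maximum at r_cr — heat loss rises.
Bare: R = 1/(2πr₁h) = 1.803 m·K/W; Q = 59.7/1.803 = 33.1 W/m.
Coated: R = R_cond + R_conv = 1.102 m·K/W; Q = 59.7/1.102 = 54.2 W/m.

increases: 33.1 → 54.2 W/m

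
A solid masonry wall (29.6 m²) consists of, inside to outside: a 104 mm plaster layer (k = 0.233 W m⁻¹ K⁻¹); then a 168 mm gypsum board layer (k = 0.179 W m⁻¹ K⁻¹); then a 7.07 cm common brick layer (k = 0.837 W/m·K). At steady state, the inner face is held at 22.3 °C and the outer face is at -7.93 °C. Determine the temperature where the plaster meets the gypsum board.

T = 13.1 °C

Series thermal resistances, inner to outer:
  R_plaster = L/(kA) = 0.104/(0.233·29.6) = 0.01508 K/W
  R_gypsum board = L/(kA) = 0.168/(0.179·29.6) = 0.03171 K/W
  R_common brick = L/(kA) = 0.0707/(0.837·29.6) = 0.002854 K/W
ΣR = 0.01508 + 0.03171 + 0.002854 = 0.04964 K/W
Q = ΔT/ΣR = (22.3 °C − -7.93 °C)/0.04964 = 609.0 W
From the inner boundary to the plaster/gypsum board interface, ΣR_partial = 0.01508 K/W.
T_interface = T_in − Q·ΣR_partial = 22.3 °C − (609.0)(0.01508) = 13.1 °C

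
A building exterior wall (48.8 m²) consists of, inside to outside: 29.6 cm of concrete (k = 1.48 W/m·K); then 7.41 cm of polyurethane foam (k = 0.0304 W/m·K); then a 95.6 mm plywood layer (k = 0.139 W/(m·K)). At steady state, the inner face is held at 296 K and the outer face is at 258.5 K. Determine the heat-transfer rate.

Q = 550 W

Series thermal resistances, inner to outer:
  R_concrete = L/(kA) = 0.296/(1.48·48.8) = 0.004098 K/W
  R_polyurethane foam = L/(kA) = 0.0741/(0.0304·48.8) = 0.04995 K/W
  R_plywood = L/(kA) = 0.0956/(0.139·48.8) = 0.01409 K/W
ΣR = 0.004098 + 0.04995 + 0.01409 = 0.06814 K/W
Q = ΔT/ΣR = (296 K − 258.5 K)/0.06814 = 550 W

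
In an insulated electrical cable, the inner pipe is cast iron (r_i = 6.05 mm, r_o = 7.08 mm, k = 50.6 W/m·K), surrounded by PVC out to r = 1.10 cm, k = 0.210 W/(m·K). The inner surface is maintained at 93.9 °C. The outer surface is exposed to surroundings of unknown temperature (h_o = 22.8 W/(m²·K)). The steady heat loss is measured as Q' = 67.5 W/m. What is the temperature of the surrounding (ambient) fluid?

Series resistances:
  R'_cast iron = ln(0.00708/0.00605)/(2πk) = 0.1572/(2π·50.6) = 4.945×10^-4 m·K/W
  R'_PVC = ln(0.0110/0.00708)/(2πk) = 0.4406/(2π·0.210) = 0.3339 m·K/W
  R'_conv,out = 1/(2πr h) = 1/(2π·0.0110·22.8) = 0.6346 m·K/W
ΣR = 0.9690 m·K/W
ΔT = Q'·ΣR = 67.5 × 0.9690 = 65.41 K
Heat flows outward, so T_out = T_in − ΔT = 93.9 − 65.41 = 28.5 °C

T_out = 28.5 °C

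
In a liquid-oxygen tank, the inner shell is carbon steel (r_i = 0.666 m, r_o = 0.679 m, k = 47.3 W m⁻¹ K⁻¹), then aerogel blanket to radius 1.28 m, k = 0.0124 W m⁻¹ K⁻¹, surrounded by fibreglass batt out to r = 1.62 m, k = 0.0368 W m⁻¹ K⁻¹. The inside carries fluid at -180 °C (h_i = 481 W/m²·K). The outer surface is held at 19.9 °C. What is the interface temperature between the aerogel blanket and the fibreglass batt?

T = 5.1 °C

Treat each layer as a resistance in series:
  R_conv,in = 1/(4πr²h) = 1/(4π·0.666²·481) = 3.730×10^-4 K/W
  R_carbon steel = (1/0.666 − 1/0.679)/(4πk) = 0.02875/(4π·47.3) = 4.836×10^-5 K/W
  R_aerogel blanket = (1/0.679 − 1/1.28)/(4πk) = 0.6915/(4π·0.0124) = 4.438 K/W
  R_fibreglass batt = (1/1.28 − 1/1.62)/(4πk) = 0.1640/(4π·0.0368) = 0.3546 K/W
ΣR = 3.730×10^-4 + 4.836×10^-5 + 4.438 + 0.3546 = 4.793 K/W
Q = ΔT/ΣR = (-180 °C − 19.9 °C)/4.793 = -41.71 W
From the inner boundary to the aerogel blanket/fibreglass batt interface, ΣR_partial = 4.438 K/W.
T_interface = T_in − Q·ΣR_partial = -180 °C − (-41.71)(4.438) = 5.1 °C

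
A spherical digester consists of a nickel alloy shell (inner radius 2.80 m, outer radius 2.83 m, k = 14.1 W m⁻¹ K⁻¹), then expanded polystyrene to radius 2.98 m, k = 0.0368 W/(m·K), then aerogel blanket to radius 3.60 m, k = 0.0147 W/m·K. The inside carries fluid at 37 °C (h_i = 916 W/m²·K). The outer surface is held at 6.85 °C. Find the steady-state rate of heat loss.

Treat each layer as a resistance in series:
  R_conv,in = 1/(4πr²h) = 1/(4π·2.80²·916) = 1.108×10^-5 K/W
  R_nickel alloy = (1/2.80 − 1/2.83)/(4πk) = 0.003786/(4π·14.1) = 2.137×10^-5 K/W
  R_expanded polystyrene = (1/2.83 − 1/2.98)/(4πk) = 0.01779/(4π·0.0368) = 0.03846 K/W
  R_aerogel blanket = (1/2.98 − 1/3.60)/(4πk) = 0.05779/(4π·0.0147) = 0.3129 K/W
ΣR = 1.108×10^-5 + 2.137×10^-5 + 0.03846 + 0.3129 = 0.3514 K/W
Q = ΔT/ΣR = (37 °C − 6.85 °C)/0.3514 = 85.8 W

Q = 85.8 W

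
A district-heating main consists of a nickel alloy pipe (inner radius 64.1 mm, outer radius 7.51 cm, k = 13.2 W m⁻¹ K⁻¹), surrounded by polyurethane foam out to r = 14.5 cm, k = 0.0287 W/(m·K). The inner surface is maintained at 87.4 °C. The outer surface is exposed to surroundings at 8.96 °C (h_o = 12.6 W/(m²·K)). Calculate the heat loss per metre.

Q' = 21.0 W/m

Resistance network (inner→outer):
  R'_nickel alloy = ln(0.0751/0.0641)/(2πk) = 0.1584/(2π·13.2) = 0.001910 m·K/W
  R'_polyurethane foam = ln(0.145/0.0751)/(2πk) = 0.6579/(2π·0.0287) = 3.648 m·K/W
  R'_conv,out = 1/(2πr h) = 1/(2π·0.145·12.6) = 0.08711 m·K/W
ΣR = 0.001910 + 3.648 + 0.08711 = 3.737 m·K/W
Q' = ΔT/ΣR = (87.4 °C − 8.96 °C)/3.737 = 21.0 W/m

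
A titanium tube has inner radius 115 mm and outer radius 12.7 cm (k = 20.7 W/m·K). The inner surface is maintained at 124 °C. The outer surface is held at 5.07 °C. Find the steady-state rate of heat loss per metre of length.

Q' = 156 kW/m

Q' = 2πk·ΔT/ln(r₂/r₁) = 2π × 20.7 × 118.93 / ln(0.127/0.115) = 1.56×10^5 W/m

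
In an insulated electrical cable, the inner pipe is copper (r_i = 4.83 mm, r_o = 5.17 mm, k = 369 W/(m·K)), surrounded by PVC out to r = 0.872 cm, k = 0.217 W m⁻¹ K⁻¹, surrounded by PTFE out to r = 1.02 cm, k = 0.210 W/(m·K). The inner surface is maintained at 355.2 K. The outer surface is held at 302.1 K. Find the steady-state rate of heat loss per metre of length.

Resistance network (inner→outer):
  R'_copper = ln(0.00517/0.00483)/(2πk) = 0.06803/(2π·369) = 2.934×10^-5 m·K/W
  R'_PVC = ln(0.00872/0.00517)/(2πk) = 0.5227/(2π·0.217) = 0.3834 m·K/W
  R'_PTFE = ln(0.0102/0.00872)/(2πk) = 0.1568/(2π·0.210) = 0.1188 m·K/W
ΣR = 2.934×10^-5 + 0.3834 + 0.1188 = 0.5022 m·K/W
Q' = ΔT/ΣR = (355.2 K − 302.1 K)/0.5022 = 106 W/m

Q' = 106 W/m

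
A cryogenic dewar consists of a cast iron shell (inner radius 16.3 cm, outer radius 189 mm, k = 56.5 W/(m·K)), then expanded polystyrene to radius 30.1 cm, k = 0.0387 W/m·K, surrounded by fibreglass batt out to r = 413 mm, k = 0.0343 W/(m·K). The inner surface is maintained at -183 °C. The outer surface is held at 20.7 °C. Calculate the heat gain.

Treat each layer as a resistance in series:
  R_cast iron = (1/0.163 − 1/0.189)/(4πk) = 0.8440/(4π·56.5) = 0.001189 K/W
  R_expanded polystyrene = (1/0.189 − 1/0.301)/(4πk) = 1.969/(4π·0.0387) = 4.048 K/W
  R_fibreglass batt = (1/0.301 − 1/0.413)/(4πk) = 0.9010/(4π·0.0343) = 2.090 K/W
ΣR = 0.001189 + 4.048 + 2.090 = 6.139 K/W
Q = ΔT/ΣR = (-183 °C − 20.7 °C)/6.139 = -33.2 W
(Negative Q ⇒ heat flows inward; heat gain = 33.2 W.)

Q = 33.2 W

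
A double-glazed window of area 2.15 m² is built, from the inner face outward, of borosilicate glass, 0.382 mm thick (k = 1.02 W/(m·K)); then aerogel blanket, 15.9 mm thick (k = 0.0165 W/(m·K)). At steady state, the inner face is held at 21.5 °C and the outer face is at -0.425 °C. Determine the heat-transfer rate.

Q = 48.9 W

Series thermal resistances, inner to outer:
  R_borosilicate glass = L/(kA) = 3.82×10^-4/(1.02·2.15) = 1.742×10^-4 K/W
  R_aerogel blanket = L/(kA) = 0.0159/(0.0165·2.15) = 0.4482 K/W
ΣR = 1.742×10^-4 + 0.4482 = 0.4484 K/W
Q = ΔT/ΣR = (21.5 °C − -0.425 °C)/0.4484 = 48.9 W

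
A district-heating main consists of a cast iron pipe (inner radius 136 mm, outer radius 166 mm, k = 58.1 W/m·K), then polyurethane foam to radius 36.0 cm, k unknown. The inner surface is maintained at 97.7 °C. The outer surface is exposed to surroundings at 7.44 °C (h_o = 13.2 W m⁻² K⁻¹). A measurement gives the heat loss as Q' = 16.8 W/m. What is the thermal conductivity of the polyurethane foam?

k = 0.0231 W/m·K

ΣR = ΔT/Q' = |97.7 − 7.44|/16.8 = 5.373 m·K/W
Known resistances:
  R'_cast iron = ln(0.166/0.136)/(2πk) = 0.1993/(2π·58.1) = 5.460×10^-4 m·K/W
  R'_conv,out = 1/(2πr h) = 1/(2π·0.360·13.2) = 0.03349 m·K/W
R_polyurethane foam = ΣR − ΣR_known = 5.373 − 0.03404 = 5.339 m·K/W
ln(r₂/r₁)/(2πk) = 5.339 ⇒ k = 0.7741/(2π·5.339) = 0.0231 W/m·K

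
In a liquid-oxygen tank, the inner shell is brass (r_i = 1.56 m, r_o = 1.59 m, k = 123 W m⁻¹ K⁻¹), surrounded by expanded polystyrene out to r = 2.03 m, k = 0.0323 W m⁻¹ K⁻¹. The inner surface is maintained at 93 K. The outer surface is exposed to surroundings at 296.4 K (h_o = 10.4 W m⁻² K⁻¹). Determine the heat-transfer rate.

Q = 602 W

Treat each layer as a resistance in series:
  R_brass = (1/1.56 − 1/1.59)/(4πk) = 0.01209/(4π·123) = 7.825×10^-6 K/W
  R_expanded polystyrene = (1/1.59 − 1/2.03)/(4πk) = 0.1363/(4π·0.0323) = 0.3359 K/W
  R_conv,out = 1/(4πr²h) = 1/(4π·2.03²·10.4) = 0.001857 K/W
ΣR = 7.825×10^-6 + 0.3359 + 0.001857 = 0.3378 K/W
Q = ΔT/ΣR = (93 K − 296.4 K)/0.3378 = -602 W
(Negative Q ⇒ heat flows inward; heat gain = 602 W.)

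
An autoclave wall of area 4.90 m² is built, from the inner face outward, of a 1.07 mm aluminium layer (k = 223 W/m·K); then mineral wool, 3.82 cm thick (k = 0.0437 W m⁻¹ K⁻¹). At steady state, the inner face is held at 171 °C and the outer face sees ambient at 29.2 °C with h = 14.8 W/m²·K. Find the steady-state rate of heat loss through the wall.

Resistance network (inner→outer):
  R_aluminium = L/(kA) = 0.00107/(223·4.90) = 9.792×10^-7 K/W
  R_mineral wool = L/(kA) = 0.0382/(0.0437·4.90) = 0.1784 K/W
  R_conv,out = 1/(hA) = 1/(14.8·4.90) = 0.01379 K/W
ΣR = 9.792×10^-7 + 0.1784 + 0.01379 = 0.1922 K/W
Q = ΔT/ΣR = (171 °C − 29.2 °C)/0.1922 = 738 W

Q = 738 W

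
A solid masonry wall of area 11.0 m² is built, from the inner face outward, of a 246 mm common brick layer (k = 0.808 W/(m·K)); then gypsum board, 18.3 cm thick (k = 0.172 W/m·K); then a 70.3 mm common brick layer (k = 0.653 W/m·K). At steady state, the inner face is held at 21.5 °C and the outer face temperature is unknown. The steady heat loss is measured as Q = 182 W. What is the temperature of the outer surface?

T_out = -2.92 °C

Series resistances:
  R_common brick = L/(kA) = 0.246/(0.808·11.0) = 0.02768 K/W
  R_gypsum board = L/(kA) = 0.183/(0.172·11.0) = 0.09672 K/W
  R_common brick = L/(kA) = 0.0703/(0.653·11.0) = 0.009787 K/W
ΣR = 0.1342 K/W
ΔT = Q·ΣR = 182 × 0.1342 = 24.42 K
Heat flows outward, so T_out = T_in − ΔT = 21.5 − 24.42 = -2.92 °C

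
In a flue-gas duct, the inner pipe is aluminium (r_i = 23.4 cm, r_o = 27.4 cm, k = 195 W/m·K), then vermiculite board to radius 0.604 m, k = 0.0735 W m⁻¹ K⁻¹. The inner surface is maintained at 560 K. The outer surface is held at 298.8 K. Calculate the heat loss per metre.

Q' = 153 W/m

Resistance network (inner→outer):
  R'_aluminium = ln(0.274/0.234)/(2πk) = 0.1578/(2π·195) = 1.288×10^-4 m·K/W
  R'_vermiculite board = ln(0.604/0.274)/(2πk) = 0.7904/(2π·0.0735) = 1.712 m·K/W
ΣR = 1.288×10^-4 + 1.712 = 1.712 m·K/W
Q' = ΔT/ΣR = (560 K − 298.8 K)/1.712 = 153 W/m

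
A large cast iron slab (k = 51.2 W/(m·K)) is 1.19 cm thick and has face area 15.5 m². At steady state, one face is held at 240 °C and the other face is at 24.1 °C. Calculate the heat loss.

Q = 1.44×10^7 W

Q = kA·ΔT/L = 51.2 × 15.5 × |240 °C − 24.1 °C| / 0.0119 = 1.44×10^7 W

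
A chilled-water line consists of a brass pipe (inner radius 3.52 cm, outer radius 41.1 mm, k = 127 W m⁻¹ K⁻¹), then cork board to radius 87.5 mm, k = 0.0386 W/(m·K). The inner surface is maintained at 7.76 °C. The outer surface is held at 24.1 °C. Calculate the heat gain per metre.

Q' = 5.24 W/m

Treat each layer as a resistance in series:
  R'_brass = ln(0.0411/0.0352)/(2πk) = 0.1550/(2π·127) = 1.942×10^-4 m·K/W
  R'_cork board = ln(0.0875/0.0411)/(2πk) = 0.7556/(2π·0.0386) = 3.116 m·K/W
ΣR = 1.942×10^-4 + 3.116 = 3.116 m·K/W
Q' = ΔT/ΣR = (7.76 °C − 24.1 °C)/3.116 = -5.24 W/m
(Negative Q' ⇒ heat flows inward; heat gain = 5.24 W/m.)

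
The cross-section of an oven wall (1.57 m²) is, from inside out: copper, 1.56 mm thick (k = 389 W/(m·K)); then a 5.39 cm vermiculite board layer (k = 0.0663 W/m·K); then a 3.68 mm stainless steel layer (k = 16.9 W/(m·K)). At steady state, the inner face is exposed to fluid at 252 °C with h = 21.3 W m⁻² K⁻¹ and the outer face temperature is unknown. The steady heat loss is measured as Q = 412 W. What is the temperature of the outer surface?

Sum the resistances:
  R_conv,in = 1/(hA) = 1/(21.3·1.57) = 0.02990 K/W
  R_copper = L/(kA) = 0.00156/(389·1.57) = 2.554×10^-6 K/W
  R_vermiculite board = L/(kA) = 0.0539/(0.0663·1.57) = 0.5178 K/W
  R_stainless steel = L/(kA) = 0.00368/(16.9·1.57) = 1.387×10^-4 K/W
ΣR = 0.5479 K/W
ΔT = Q·ΣR = 412 × 0.5479 = 225.7 K
Heat flows outward, so T_out = T_in − ΔT = 252 − 225.7 = 26.3 °C

T_out = 26.3 °C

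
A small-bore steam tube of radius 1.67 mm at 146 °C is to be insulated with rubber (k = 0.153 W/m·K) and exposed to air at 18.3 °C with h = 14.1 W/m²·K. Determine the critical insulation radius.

r_cr = 1.09 cm

For a cylinder, r_cr = k_ins/h = 0.153/14.1 = 0.0109 m = 1.09 cm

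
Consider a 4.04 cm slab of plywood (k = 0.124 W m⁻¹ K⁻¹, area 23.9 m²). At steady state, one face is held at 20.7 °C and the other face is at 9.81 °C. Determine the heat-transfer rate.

Q = kA·ΔT/L = 0.124 × 23.9 × |20.7 °C − 9.81 °C| / 0.0404 = 799 W

Q = 799 W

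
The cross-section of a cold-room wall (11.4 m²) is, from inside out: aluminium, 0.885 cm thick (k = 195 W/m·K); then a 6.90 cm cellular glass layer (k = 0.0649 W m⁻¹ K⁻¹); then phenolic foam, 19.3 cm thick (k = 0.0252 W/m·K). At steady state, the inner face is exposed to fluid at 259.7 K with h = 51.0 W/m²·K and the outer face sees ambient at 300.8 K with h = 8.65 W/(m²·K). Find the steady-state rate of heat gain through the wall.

Series thermal resistances, inner to outer:
  R_conv,in = 1/(hA) = 1/(51.0·11.4) = 0.001720 K/W
  R_aluminium = L/(kA) = 0.00885/(195·11.4) = 3.981×10^-6 K/W
  R_cellular glass = L/(kA) = 0.0690/(0.0649·11.4) = 0.09326 K/W
  R_phenolic foam = L/(kA) = 0.193/(0.0252·11.4) = 0.6718 K/W
  R_conv,out = 1/(hA) = 1/(8.65·11.4) = 0.01014 K/W
ΣR = 0.001720 + 3.981×10^-6 + 0.09326 + 0.6718 + 0.01014 = 0.7769 K/W
Q = ΔT/ΣR = (259.7 K − 300.8 K)/0.7769 = -52.9 W
(Negative Q ⇒ heat flows inward; heat gain = 52.9 W.)

Q = 52.9 W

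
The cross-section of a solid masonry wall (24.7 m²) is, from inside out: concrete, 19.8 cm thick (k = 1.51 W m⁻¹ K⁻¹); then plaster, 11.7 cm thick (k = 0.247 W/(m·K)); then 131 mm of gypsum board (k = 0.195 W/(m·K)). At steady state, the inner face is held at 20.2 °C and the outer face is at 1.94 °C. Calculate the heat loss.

Q = 353 W

Series thermal resistances, inner to outer:
  R_concrete = L/(kA) = 0.198/(1.51·24.7) = 0.005309 K/W
  R_plaster = L/(kA) = 0.117/(0.247·24.7) = 0.01918 K/W
  R_gypsum board = L/(kA) = 0.131/(0.195·24.7) = 0.02720 K/W
ΣR = 0.005309 + 0.01918 + 0.02720 = 0.05169 K/W
Q = ΔT/ΣR = (20.2 °C − 1.94 °C)/0.05169 = 353 W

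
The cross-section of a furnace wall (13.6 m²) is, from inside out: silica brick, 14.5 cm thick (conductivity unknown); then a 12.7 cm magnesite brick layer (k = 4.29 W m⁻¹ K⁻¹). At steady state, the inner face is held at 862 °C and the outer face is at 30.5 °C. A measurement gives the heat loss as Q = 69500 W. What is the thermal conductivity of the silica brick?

k = 1.09 W/m·K

ΣR = ΔT/Q = |862 − 30.5|/69500 = 0.01196 K/W
Known resistances:
  R_magnesite brick = L/(kA) = 0.127/(4.29·13.6) = 0.002177 K/W
R_silica brick = ΣR − ΣR_known = 0.01196 − 0.002177 = 0.009783 K/W
L/(kA) = 0.009783 ⇒ k = 0.145/(0.009783·13.6) = 1.09 W/m·K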